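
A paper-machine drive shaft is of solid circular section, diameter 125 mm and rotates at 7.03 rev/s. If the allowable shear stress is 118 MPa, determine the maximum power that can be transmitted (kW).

J = πd⁴/32 = π(0.125)⁴/32 = 2.397×10^-5 m⁴.
T_max = τ_allow·J/r = 1.18×10^8 × 2.397×10^-5 / 0.0625 = 45250 N·m.
ω = 2π·7.03 = 44.17 rad/s, so P_max = T_max·ω = 1.999×10^6 W.

2000 kW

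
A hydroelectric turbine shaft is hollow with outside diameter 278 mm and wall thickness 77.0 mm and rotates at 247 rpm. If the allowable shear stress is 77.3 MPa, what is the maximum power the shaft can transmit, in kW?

8100 kW

J = π(d_o⁴ − d_i⁴)/32 = π(0.278⁴ − 0.124⁴)/32 = 5.632×10^-4 m⁴.
T_max = τ_allow·J/r = 7.73×10^7 × 5.632×10^-4 / 0.139 = 313200 N·m.
ω = 2π·247/60 = 25.87 rad/s, so P_max = T_max·ω = 8.101×10^6 W.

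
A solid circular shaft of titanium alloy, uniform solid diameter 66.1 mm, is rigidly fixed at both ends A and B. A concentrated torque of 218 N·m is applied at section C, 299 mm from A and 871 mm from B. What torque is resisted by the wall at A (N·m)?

With uniform GJ and both ends fixed, compatibility θ_AC = θ_CB gives T_A·a = T_B·b, together with T_A + T_B = T₀.
T_A = T₀·b/(a+b) = 218.0·871/1170 = 162.3 N·m; T_B = 55.71 N·m.

162 N·m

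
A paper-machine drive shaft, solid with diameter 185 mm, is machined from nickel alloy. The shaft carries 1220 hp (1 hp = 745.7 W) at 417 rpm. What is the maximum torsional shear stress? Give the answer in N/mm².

ω = 2π·417/60 = 43.67 rad/s, so T = P/ω = 1220×745.7 / 43.67 = 20830 N·m.
J = πd⁴/32 = π(0.185)⁴/32 = 1.150×10^-4 m⁴.
τ_max = T·r/J = 20830 × 0.0925 / 1.150×10^-4 = 1.676×10^7 Pa.

16.8 N/mm²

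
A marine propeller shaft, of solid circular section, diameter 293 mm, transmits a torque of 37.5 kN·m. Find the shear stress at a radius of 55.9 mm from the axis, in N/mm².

2.90 N/mm²

J = πd⁴/32 = π(0.293)⁴/32 = 7.236×10^-4 m⁴.
Shear stress varies linearly with radius: τ = T·r/J = 37500 × 0.0559 / 7.236×10^-4 = 2.897×10^6 Pa.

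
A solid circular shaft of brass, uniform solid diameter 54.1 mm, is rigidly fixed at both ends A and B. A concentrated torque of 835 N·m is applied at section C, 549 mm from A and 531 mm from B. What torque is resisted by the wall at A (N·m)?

411 N·m

With uniform GJ and both ends fixed, compatibility θ_AC = θ_CB gives T_A·a = T_B·b, together with T_A + T_B = T₀.
T_A = T₀·b/(a+b) = 835.0·531/1080 = 410.5 N·m; T_B = 424.5 N·m.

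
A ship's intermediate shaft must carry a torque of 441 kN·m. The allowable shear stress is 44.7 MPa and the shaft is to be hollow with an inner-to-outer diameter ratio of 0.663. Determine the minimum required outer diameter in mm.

For a hollow shaft with d_i/d_o = 0.663: τ_max = 16T/(π d_o³ (1−k⁴)), so d_o = [16T/(π τ_allow (1−k⁴))]^(1/3) = [16·441000/(π·4.47×10^7·0.8068)]^(1/3) = 0.3964 m.

396 mm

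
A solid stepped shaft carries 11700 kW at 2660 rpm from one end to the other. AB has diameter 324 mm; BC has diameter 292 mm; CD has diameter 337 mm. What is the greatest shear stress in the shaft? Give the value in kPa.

ω = 2π·2660/60 = 278.6 rad/s, so T = P/ω = 11700×10³ / 278.6 = 42000 N·m.
Under the same torque, τ_max = 16T/(πd³) is largest where d is smallest — segment BC (d = 292 mm).
τ_max = 16·42000/(π·(0.292)³) = 8.592×10^6 Pa.

8590 kPa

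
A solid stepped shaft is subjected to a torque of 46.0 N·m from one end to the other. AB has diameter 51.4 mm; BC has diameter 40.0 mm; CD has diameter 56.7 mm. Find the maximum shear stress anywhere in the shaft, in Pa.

3.66e6 Pa

Under the same torque, τ_max = 16T/(πd³) is largest where d is smallest — segment BC (d = 40.0 mm).
τ_max = 16·46.00/(π·(0.0400)³) = 3.661×10^6 Pa.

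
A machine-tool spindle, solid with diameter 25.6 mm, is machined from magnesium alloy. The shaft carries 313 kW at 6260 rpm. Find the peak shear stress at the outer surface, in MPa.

ω = 2π·6260/60 = 655.5 rad/s, so T = P/ω = 313×10³ / 655.5 = 477.5 N·m.
J = πd⁴/32 = π(0.0256)⁴/32 = 4.217×10^-8 m⁴.
τ_max = T·r/J = 477.5 × 0.0128 / 4.217×10^-8 = 1.449×10^8 Pa.

145 MPa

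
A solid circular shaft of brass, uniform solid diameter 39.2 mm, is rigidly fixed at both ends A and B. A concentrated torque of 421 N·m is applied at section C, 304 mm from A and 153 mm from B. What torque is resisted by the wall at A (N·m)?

With uniform GJ and both ends fixed, compatibility θ_AC = θ_CB gives T_A·a = T_B·b, together with T_A + T_B = T₀.
T_A = T₀·b/(a+b) = 421.0·153/457.0 = 140.9 N·m; T_B = 280.1 N·m.

141 N·m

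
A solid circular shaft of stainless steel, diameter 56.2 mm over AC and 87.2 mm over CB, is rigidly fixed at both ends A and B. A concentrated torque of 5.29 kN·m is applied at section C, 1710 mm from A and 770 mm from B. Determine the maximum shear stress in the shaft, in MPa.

Compatibility: T_A·a/J_AC = T_B·b/J_CB with T_A + T_B = T₀.
J_AC = 9.79×10^-7 m⁴, J_CB = 5.68×10^-6 m⁴, so T_A = T₀·(J_AC/a)/((J_AC/a)+(J_CB/b)) = 381.4 N·m, T_B = 4909 N·m.
τ in each portion: τ_AC = 1.09×10^7 Pa, τ_CB = 3.77×10^7 Pa; maximum is in CB.
τ_max = T_CB·r/J = 4909·0.0436/5.68×10^-6 = 3.770×10^7 Pa.

37.7 MPa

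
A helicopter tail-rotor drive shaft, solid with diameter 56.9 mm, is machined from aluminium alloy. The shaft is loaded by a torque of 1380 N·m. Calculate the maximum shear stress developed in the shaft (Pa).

J = πd⁴/32 = π(0.0569)⁴/32 = 1.029×10^-6 m⁴.
τ_max = T·r/J = 1380 × 0.0284 / 1.029×10^-6 = 3.815×10^7 Pa.

3.82e7 Pa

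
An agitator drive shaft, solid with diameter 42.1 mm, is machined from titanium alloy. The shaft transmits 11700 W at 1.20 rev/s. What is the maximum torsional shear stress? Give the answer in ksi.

15.4 ksi

ω = 2π·1.20 = 7.540 rad/s, so T = P/ω = 11700 / 7.540 = 1552 N·m.
J = πd⁴/32 = π(0.0421)⁴/32 = 3.084×10^-7 m⁴.
τ_max = T·r/J = 1552 × 0.0210 / 3.084×10^-7 = 1.059×10^8 Pa.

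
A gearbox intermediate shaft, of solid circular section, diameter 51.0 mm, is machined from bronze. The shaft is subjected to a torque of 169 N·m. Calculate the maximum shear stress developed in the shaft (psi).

J = πd⁴/32 = π(0.0510)⁴/32 = 6.642×10^-7 m⁴.
τ_max = T·r/J = 169.0 × 0.0255 / 6.642×10^-7 = 6.489×10^6 Pa.

941 psi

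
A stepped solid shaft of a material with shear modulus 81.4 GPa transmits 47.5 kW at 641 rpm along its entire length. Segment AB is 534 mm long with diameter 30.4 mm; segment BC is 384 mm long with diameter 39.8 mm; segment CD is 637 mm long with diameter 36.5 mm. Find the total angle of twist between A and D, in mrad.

101 mrad

ω = 2π·641/60 = 67.13 rad/s, so T = P/ω = 47.5×10³ / 67.13 = 707.6 N·m.
J_AB = π(0.0304)⁴/32 = 8.38×10^-8 m⁴; J_BC = π(0.0398)⁴/32 = 2.46×10^-7 m⁴; J_CD = π(0.0365)⁴/32 = 1.74×10^-7 m⁴.
θ = (T/G)·Σ L_i/J_i = (707.6/81.4×10⁹)·(0.534/8.38×10^-8 + 0.384/2.46×10^-7 + 0.637/1.74×10^-7) = 0.1007 rad.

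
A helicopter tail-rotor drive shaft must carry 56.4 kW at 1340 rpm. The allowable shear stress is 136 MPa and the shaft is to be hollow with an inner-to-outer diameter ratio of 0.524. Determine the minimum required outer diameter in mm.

25.3 mm

ω = 2π·1340/60 = 140.3 rad/s, so T = P/ω = 56.4×10³ / 140.3 = 401.9 N·m.
For a hollow shaft with d_i/d_o = 0.524: τ_max = 16T/(π d_o³ (1−k⁴)), so d_o = [16T/(π τ_allow (1−k⁴))]^(1/3) = [16·401.9/(π·1.36×10^8·0.9246)]^(1/3) = 0.02534 m.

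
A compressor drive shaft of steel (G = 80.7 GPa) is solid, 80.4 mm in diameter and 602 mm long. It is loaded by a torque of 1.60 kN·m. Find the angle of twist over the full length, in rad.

0.00291 rad

J = πd⁴/32 = π(0.0804)⁴/32 = 4.102×10^-6 m⁴.
θ = T·L/(G·J) = 1600 × 0.602 / (80.7×10⁹ × 4.102×10^-6) = 2.910×10^-3 rad.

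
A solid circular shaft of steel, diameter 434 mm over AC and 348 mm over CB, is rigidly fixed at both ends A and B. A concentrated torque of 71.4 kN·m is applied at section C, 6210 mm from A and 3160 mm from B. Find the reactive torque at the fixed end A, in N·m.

39400 N·m

Compatibility: T_A·a/J_AC = T_B·b/J_CB with T_A + T_B = T₀.
J_AC = 3.48×10^-3 m⁴, J_CB = 1.44×10^-3 m⁴, so T_A = T₀·(J_AC/a)/((J_AC/a)+(J_CB/b)) = 39400 N·m, T_B = 32000 N·m.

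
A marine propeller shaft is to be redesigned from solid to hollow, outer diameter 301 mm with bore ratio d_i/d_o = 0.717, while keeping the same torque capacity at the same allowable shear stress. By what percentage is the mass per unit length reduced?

40.4 %

Equal τ_max and T ⇒ the solid shaft needs d_s³ = d_o³(1−k⁴), so d_s = 301·(1−0.717⁴)^(1/3) = 271.7 mm.
Area ratio A_h/A_s = d_o²(1−k²)/d_s² = (1−k²)/(1−k⁴)^(2/3) = 0.5962.
Mass saving = 1 − 0.5962 = 40.4 %.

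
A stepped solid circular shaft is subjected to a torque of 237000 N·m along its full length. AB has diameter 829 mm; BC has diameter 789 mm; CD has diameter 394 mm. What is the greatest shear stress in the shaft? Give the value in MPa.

19.7 MPa

Under the same torque, τ_max = 16T/(πd³) is largest where d is smallest — segment CD (d = 394 mm).
τ_max = 16·237000/(π·(0.394)³) = 1.973×10^7 Pa.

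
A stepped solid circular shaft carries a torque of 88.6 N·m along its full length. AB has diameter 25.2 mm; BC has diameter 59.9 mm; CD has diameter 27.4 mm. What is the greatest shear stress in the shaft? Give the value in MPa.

Under the same torque, τ_max = 16T/(πd³) is largest where d is smallest — segment AB (d = 25.2 mm).
τ_max = 16·88.60/(π·(0.0252)³) = 2.820×10^7 Pa.

28.2 MPa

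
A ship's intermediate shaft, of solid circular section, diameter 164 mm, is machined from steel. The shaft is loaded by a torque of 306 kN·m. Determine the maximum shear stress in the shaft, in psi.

J = πd⁴/32 = π(0.164)⁴/32 = 7.102×10^-5 m⁴.
τ_max = T·r/J = 306000 × 0.0820 / 7.102×10^-5 = 3.533×10^8 Pa.

51200 psi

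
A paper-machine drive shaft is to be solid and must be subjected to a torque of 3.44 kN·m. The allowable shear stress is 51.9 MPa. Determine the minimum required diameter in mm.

69.6 mm

For a solid shaft τ_max = 16T/(πd³), so d = (16T/(π τ_allow))^(1/3) = (16·3440/(π·5.19×10^7))^(1/3) = 0.06963 m.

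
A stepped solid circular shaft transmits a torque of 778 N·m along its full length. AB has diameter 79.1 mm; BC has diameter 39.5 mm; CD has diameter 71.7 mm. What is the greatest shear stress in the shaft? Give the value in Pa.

6.43e7 Pa

Under the same torque, τ_max = 16T/(πd³) is largest where d is smallest — segment BC (d = 39.5 mm).
τ_max = 16·778.0/(π·(0.0395)³) = 6.429×10^7 Pa.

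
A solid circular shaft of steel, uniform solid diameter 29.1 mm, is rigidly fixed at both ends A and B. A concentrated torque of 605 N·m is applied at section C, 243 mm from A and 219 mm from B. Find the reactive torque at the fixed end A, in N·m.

With uniform GJ and both ends fixed, compatibility θ_AC = θ_CB gives T_A·a = T_B·b, together with T_A + T_B = T₀.
T_A = T₀·b/(a+b) = 605.0·219/462.0 = 286.8 N·m; T_B = 318.2 N·m.

287 N·m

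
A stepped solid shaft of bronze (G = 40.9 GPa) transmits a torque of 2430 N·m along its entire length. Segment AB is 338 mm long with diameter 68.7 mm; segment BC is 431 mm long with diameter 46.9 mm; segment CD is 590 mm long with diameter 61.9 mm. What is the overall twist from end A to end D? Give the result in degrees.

5.01°

J_AB = π(0.0687)⁴/32 = 2.19×10^-6 m⁴; J_BC = π(0.0469)⁴/32 = 4.75×10^-7 m⁴; J_CD = π(0.0619)⁴/32 = 1.44×10^-6 m⁴.
θ = (T/G)·Σ L_i/J_i = (2430/40.9×10⁹)·(0.338/2.19×10^-6 + 0.431/4.75×10^-7 + 0.590/1.44×10^-6) = 0.08741 rad.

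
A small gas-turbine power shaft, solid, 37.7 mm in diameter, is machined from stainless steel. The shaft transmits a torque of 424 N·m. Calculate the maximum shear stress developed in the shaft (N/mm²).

40.3 N/mm²

J = πd⁴/32 = π(0.0377)⁴/32 = 1.983×10^-7 m⁴.
τ_max = T·r/J = 424.0 × 0.0189 / 1.983×10^-7 = 4.030×10^7 Pa.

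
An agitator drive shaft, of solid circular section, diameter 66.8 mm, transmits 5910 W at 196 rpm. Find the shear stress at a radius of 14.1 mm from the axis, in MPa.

2.08 MPa

ω = 2π·196/60 = 20.53 rad/s, so T = P/ω = 5910 / 20.53 = 287.9 N·m.
J = πd⁴/32 = π(0.0668)⁴/32 = 1.955×10^-6 m⁴.
Shear stress varies linearly with radius: τ = T·r/J = 287.9 × 0.0141 / 1.955×10^-6 = 2.077×10^6 Pa.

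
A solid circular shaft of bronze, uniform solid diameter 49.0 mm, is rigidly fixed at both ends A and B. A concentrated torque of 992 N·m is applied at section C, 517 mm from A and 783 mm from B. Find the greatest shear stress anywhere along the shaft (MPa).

With uniform GJ and both ends fixed, compatibility θ_AC = θ_CB gives T_A·a = T_B·b, together with T_A + T_B = T₀.
T_A = T₀·b/(a+b) = 992.0·783/1300 = 597.5 N·m; T_B = 394.5 N·m.
τ in each portion: τ_AC = 2.59×10^7 Pa, τ_CB = 1.71×10^7 Pa; maximum is in AC.
τ_max = T_AC·r/J = 597.5·0.0245/5.66×10^-7 = 2.586×10^7 Pa.

25.9 MPa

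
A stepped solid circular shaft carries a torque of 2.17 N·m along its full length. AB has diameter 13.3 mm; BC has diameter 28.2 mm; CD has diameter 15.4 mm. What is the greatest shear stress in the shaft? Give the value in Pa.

4.70e6 Pa

Under the same torque, τ_max = 16T/(πd³) is largest where d is smallest — segment AB (d = 13.3 mm).
τ_max = 16·2.170/(π·(0.0133)³) = 4.698×10^6 Pa.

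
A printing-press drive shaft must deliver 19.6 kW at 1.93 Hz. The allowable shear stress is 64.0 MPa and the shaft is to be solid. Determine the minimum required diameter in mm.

50.5 mm

ω = 2π·1.93 = 12.13 rad/s, so T = P/ω = 19.6×10³ / 12.13 = 1616 N·m.
For a solid shaft τ_max = 16T/(πd³), so d = (16T/(π τ_allow))^(1/3) = (16·1616/(π·6.40×10^7))^(1/3) = 0.05048 m.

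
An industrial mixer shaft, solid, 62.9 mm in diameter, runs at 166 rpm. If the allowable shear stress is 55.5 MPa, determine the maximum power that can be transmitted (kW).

J = πd⁴/32 = π(0.0629)⁴/32 = 1.537×10^-6 m⁴.
T_max = τ_allow·J/r = 5.55×10^7 × 1.537×10^-6 / 0.0314 = 2712 N·m.
ω = 2π·166/60 = 17.38 rad/s, so P_max = T_max·ω = 4.714×10^4 W.

47.1 kW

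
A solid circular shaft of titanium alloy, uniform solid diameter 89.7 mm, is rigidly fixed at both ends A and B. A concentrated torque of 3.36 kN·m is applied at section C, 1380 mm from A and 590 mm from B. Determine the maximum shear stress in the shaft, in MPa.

With uniform GJ and both ends fixed, compatibility θ_AC = θ_CB gives T_A·a = T_B·b, together with T_A + T_B = T₀.
T_A = T₀·b/(a+b) = 3360·590/1970 = 1006 N·m; T_B = 2354 N·m.
τ in each portion: τ_AC = 7.10×10^6 Pa, τ_CB = 1.66×10^7 Pa; maximum is in CB.
τ_max = T_CB·r/J = 2354·0.0449/6.36×10^-6 = 1.661×10^7 Pa.

16.6 MPa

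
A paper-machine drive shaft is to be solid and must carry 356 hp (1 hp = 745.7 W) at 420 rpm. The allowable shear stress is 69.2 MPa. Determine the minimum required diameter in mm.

ω = 2π·420/60 = 43.98 rad/s, so T = P/ω = 356×745.7 / 43.98 = 6036 N·m.
For a solid shaft τ_max = 16T/(πd³), so d = (16T/(π τ_allow))^(1/3) = (16·6036/(π·6.92×10^7))^(1/3) = 0.07630 m.

76.3 mm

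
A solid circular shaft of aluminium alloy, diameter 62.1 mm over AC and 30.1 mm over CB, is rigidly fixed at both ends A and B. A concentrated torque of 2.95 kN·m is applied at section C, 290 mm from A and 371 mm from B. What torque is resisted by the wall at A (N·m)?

Compatibility: T_A·a/J_AC = T_B·b/J_CB with T_A + T_B = T₀.
J_AC = 1.46×10^-6 m⁴, J_CB = 8.06×10^-8 m⁴, so T_A = T₀·(J_AC/a)/((J_AC/a)+(J_CB/b)) = 2828 N·m, T_B = 122.0 N·m.

2830 N·m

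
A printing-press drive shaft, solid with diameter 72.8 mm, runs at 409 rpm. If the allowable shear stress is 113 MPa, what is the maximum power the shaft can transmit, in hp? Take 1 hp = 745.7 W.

492 hp

J = πd⁴/32 = π(0.0728)⁴/32 = 2.758×10^-6 m⁴.
T_max = τ_allow·J/r = 1.13×10^8 × 2.758×10^-6 / 0.0364 = 8561 N·m.
ω = 2π·409/60 = 42.83 rad/s, so P_max = T_max·ω = 3.667×10^5 W.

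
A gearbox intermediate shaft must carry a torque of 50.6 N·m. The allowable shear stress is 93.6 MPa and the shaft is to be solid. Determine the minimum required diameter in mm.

14.0 mm

For a solid shaft τ_max = 16T/(πd³), so d = (16T/(π τ_allow))^(1/3) = (16·50.60/(π·9.36×10^7))^(1/3) = 0.01402 m.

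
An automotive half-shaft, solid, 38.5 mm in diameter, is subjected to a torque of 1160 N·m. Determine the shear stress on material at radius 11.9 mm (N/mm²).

J = πd⁴/32 = π(0.0385)⁴/32 = 2.157×10^-7 m⁴.
Shear stress varies linearly with radius: τ = T·r/J = 1160 × 0.0119 / 2.157×10^-7 = 6.400×10^7 Pa.

64.0 N/mm²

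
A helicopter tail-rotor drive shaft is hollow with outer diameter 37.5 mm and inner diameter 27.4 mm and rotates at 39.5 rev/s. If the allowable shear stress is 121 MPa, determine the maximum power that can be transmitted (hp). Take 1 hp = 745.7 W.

298 hp

J = π(d_o⁴ − d_i⁴)/32 = π(0.0375⁴ − 0.0274⁴)/32 = 1.388×10^-7 m⁴.
T_max = τ_allow·J/r = 1.21×10^8 × 1.388×10^-7 / 0.0187 = 895.8 N·m.
ω = 2π·39.5 = 248.2 rad/s, so P_max = T_max·ω = 2.223×10^5 W.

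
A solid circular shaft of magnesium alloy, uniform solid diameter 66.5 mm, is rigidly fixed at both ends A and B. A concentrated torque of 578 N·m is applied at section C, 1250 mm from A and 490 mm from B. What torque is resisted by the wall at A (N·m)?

163 N·m

With uniform GJ and both ends fixed, compatibility θ_AC = θ_CB gives T_A·a = T_B·b, together with T_A + T_B = T₀.
T_A = T₀·b/(a+b) = 578.0·490/1740 = 162.8 N·m; T_B = 415.2 N·m.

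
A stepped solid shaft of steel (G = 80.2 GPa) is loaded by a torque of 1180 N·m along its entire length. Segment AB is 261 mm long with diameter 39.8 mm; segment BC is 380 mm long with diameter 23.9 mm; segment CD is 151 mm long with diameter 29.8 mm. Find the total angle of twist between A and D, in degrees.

12.5°

J_AB = π(0.0398)⁴/32 = 2.46×10^-7 m⁴; J_BC = π(0.0239)⁴/32 = 3.20×10^-8 m⁴; J_CD = π(0.0298)⁴/32 = 7.74×10^-8 m⁴.
θ = (T/G)·Σ L_i/J_i = (1180/80.2×10⁹)·(0.261/2.46×10^-7 + 0.380/3.20×10^-8 + 0.151/7.74×10^-8) = 0.2188 rad.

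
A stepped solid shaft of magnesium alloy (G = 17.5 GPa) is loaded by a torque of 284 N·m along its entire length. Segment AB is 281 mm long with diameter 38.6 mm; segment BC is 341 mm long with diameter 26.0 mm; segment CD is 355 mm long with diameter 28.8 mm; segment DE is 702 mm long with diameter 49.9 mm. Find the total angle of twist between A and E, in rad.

J_AB = π(0.0386)⁴/32 = 2.18×10^-7 m⁴; J_BC = π(0.0260)⁴/32 = 4.49×10^-8 m⁴; J_CD = π(0.0288)⁴/32 = 6.75×10^-8 m⁴; J_DE = π(0.0499)⁴/32 = 6.09×10^-7 m⁴.
θ = (T/G)·Σ L_i/J_i = (284.0/17.5×10⁹)·(0.281/2.18×10^-7 + 0.341/4.49×10^-8 + 0.355/6.75×10^-8 + 0.702/6.09×10^-7) = 0.2483 rad.

0.248 rad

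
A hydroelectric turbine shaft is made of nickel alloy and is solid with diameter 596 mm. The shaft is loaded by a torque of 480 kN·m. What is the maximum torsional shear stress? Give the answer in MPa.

J = πd⁴/32 = π(0.596)⁴/32 = 0.01239 m⁴.
τ_max = T·r/J = 480000 × 0.298 / 0.01239 = 1.155×10^7 Pa.

11.5 MPa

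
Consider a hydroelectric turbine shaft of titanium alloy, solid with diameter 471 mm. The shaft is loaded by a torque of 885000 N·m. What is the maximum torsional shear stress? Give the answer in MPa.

43.1 MPa

J = πd⁴/32 = π(0.471)⁴/32 = 4.832×10^-3 m⁴.
τ_max = T·r/J = 885000 × 0.235 / 4.832×10^-3 = 4.314×10^7 Pa.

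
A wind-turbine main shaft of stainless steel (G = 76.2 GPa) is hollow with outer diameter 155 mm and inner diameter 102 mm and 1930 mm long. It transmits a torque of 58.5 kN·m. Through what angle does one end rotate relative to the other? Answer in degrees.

1.84°

J = π(d_o⁴ − d_i⁴)/32 = π(0.155⁴ − 0.102⁴)/32 = 4.604×10^-5 m⁴.
θ = T·L/(G·J) = 58500 × 1.93 / (76.2×10⁹ × 4.604×10^-5) = 0.03218 rad.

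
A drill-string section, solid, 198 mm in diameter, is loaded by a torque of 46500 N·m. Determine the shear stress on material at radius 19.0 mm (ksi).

J = πd⁴/32 = π(0.198)⁴/32 = 1.509×10^-4 m⁴.
Shear stress varies linearly with radius: τ = T·r/J = 46500 × 0.0190 / 1.509×10^-4 = 5.855×10^6 Pa.

0.849 ksi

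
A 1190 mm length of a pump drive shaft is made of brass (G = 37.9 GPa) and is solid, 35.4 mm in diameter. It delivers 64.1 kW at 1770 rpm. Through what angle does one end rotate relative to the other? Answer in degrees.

4.04°

ω = 2π·1770/60 = 185.4 rad/s, so T = P/ω = 64.1×10³ / 185.4 = 345.8 N·m.
J = πd⁴/32 = π(0.0354)⁴/32 = 1.542×10^-7 m⁴.
θ = T·L/(G·J) = 345.8 × 1.19 / (37.9×10⁹ × 1.542×10^-7) = 0.07043 rad.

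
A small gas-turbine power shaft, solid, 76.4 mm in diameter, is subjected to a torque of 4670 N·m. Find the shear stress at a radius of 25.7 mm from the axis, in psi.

J = πd⁴/32 = π(0.0764)⁴/32 = 3.345×10^-6 m⁴.
Shear stress varies linearly with radius: τ = T·r/J = 4670 × 0.0257 / 3.345×10^-6 = 3.588×10^7 Pa.

5200 psi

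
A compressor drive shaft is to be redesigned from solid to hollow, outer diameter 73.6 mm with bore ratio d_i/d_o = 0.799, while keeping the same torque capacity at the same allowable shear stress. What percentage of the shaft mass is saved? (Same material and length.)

Equal τ_max and T ⇒ the solid shaft needs d_s³ = d_o³(1−k⁴), so d_s = 73.6·(1−0.799⁴)^(1/3) = 61.81 mm.
Area ratio A_h/A_s = d_o²(1−k²)/d_s² = (1−k²)/(1−k⁴)^(2/3) = 0.5126.
Mass saving = 1 − 0.5126 = 48.7 %.

48.7 %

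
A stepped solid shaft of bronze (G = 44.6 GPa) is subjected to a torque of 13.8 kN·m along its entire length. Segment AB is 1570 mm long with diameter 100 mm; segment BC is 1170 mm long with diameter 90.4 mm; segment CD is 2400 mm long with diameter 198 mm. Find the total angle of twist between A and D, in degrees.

J_AB = π(0.100)⁴/32 = 9.82×10^-6 m⁴; J_BC = π(0.0904)⁴/32 = 6.56×10^-6 m⁴; J_CD = π(0.198)⁴/32 = 1.51×10^-4 m⁴.
θ = (T/G)·Σ L_i/J_i = (13800/44.6×10⁹)·(1.57/9.82×10^-6 + 1.17/6.56×10^-6 + 2.40/1.51×10^-4) = 0.1096 rad.

6.28°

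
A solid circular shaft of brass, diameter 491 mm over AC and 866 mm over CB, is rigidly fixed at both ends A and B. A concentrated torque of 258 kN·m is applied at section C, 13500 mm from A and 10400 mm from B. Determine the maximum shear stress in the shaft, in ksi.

0.272 ksi

Compatibility: T_A·a/J_AC = T_B·b/J_CB with T_A + T_B = T₀.
J_AC = 5.71×10^-3 m⁴, J_CB = 0.0552 m⁴, so T_A = T₀·(J_AC/a)/((J_AC/a)+(J_CB/b)) = 19020 N·m, T_B = 239000 N·m.
τ in each portion: τ_AC = 8.19×10^5 Pa, τ_CB = 1.87×10^6 Pa; maximum is in CB.
τ_max = T_CB·r/J = 239000·0.433/0.0552 = 1.874×10^6 Pa.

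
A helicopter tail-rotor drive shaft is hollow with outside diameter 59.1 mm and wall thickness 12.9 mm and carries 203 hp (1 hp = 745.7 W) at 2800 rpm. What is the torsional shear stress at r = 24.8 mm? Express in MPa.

ω = 2π·2800/60 = 293.2 rad/s, so T = P/ω = 203×745.7 / 293.2 = 516.3 N·m.
J = π(d_o⁴ − d_i⁴)/32 = π(0.0591⁴ − 0.0333⁴)/32 = 1.077×10^-6 m⁴.
Shear stress varies linearly with radius: τ = T·r/J = 516.3 × 0.0248 / 1.077×10^-6 = 1.189×10^7 Pa.

11.9 MPa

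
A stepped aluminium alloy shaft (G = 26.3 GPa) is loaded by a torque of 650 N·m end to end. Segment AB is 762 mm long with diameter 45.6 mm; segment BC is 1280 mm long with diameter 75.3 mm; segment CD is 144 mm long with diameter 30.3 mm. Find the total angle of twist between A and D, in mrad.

J_AB = π(0.0456)⁴/32 = 4.24×10^-7 m⁴; J_BC = π(0.0753)⁴/32 = 3.16×10^-6 m⁴; J_CD = π(0.0303)⁴/32 = 8.28×10^-8 m⁴.
θ = (T/G)·Σ L_i/J_i = (650.0/26.3×10⁹)·(0.762/4.24×10^-7 + 1.28/3.16×10^-6 + 0.144/8.28×10^-8) = 0.09740 rad.

97.4 mrad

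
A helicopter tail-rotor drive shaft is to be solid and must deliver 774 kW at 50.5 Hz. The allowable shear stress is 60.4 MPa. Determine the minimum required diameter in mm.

59.0 mm

ω = 2π·50.5 = 317.3 rad/s, so T = P/ω = 774×10³ / 317.3 = 2439 N·m.
For a solid shaft τ_max = 16T/(πd³), so d = (16T/(π τ_allow))^(1/3) = (16·2439/(π·6.04×10^7))^(1/3) = 0.05903 m.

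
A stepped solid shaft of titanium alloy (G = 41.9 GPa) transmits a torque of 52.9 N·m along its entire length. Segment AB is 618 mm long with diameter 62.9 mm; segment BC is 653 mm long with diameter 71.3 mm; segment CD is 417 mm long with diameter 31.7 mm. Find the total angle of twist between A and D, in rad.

0.00614 rad

J_AB = π(0.0629)⁴/32 = 1.54×10^-6 m⁴; J_BC = π(0.0713)⁴/32 = 2.54×10^-6 m⁴; J_CD = π(0.0317)⁴/32 = 9.91×10^-8 m⁴.
θ = (T/G)·Σ L_i/J_i = (52.90/41.9×10⁹)·(0.618/1.54×10^-6 + 0.653/2.54×10^-6 + 0.417/9.91×10^-8) = 6.143×10^-3 rad.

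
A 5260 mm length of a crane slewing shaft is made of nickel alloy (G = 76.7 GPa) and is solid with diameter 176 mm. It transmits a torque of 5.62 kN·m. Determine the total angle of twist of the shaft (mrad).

4.09 mrad

J = πd⁴/32 = π(0.176)⁴/32 = 9.420×10^-5 m⁴.
θ = T·L/(G·J) = 5620 × 5.26 / (76.7×10⁹ × 9.420×10^-5) = 4.091×10^-3 rad.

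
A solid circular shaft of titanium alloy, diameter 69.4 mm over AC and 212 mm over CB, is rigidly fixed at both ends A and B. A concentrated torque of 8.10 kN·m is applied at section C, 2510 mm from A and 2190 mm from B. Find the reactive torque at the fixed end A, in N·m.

Compatibility: T_A·a/J_AC = T_B·b/J_CB with T_A + T_B = T₀.
J_AC = 2.28×10^-6 m⁴, J_CB = 1.98×10^-4 m⁴, so T_A = T₀·(J_AC/a)/((J_AC/a)+(J_CB/b)) = 80.36 N·m, T_B = 8020 N·m.

80.4 N·m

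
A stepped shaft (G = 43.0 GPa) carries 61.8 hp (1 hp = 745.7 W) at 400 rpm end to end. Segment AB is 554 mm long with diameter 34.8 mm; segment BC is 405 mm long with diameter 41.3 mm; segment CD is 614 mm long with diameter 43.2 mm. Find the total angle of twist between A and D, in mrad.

ω = 2π·400/60 = 41.89 rad/s, so T = P/ω = 61.8×745.7 / 41.89 = 1100 N·m.
J_AB = π(0.0348)⁴/32 = 1.44×10^-7 m⁴; J_BC = π(0.0413)⁴/32 = 2.86×10^-7 m⁴; J_CD = π(0.0432)⁴/32 = 3.42×10^-7 m⁴.
θ = (T/G)·Σ L_i/J_i = (1100/43.0×10⁹)·(0.554/1.44×10^-7 + 0.405/2.86×10^-7 + 0.614/3.42×10^-7) = 0.1807 rad.

181 mrad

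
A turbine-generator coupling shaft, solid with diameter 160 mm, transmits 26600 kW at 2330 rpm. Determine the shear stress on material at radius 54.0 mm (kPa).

91500 kPa

ω = 2π·2330/60 = 244.0 rad/s, so T = P/ω = 26600×10³ / 244.0 = 109000 N·m.
J = πd⁴/32 = π(0.160)⁴/32 = 6.434×10^-5 m⁴.
Shear stress varies linearly with radius: τ = T·r/J = 109000 × 0.0540 / 6.434×10^-5 = 9.150×10^7 Pa.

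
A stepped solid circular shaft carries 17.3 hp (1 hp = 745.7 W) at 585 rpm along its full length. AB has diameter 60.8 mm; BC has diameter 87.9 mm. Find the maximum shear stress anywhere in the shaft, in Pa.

ω = 2π·585/60 = 61.26 rad/s, so T = P/ω = 17.3×745.7 / 61.26 = 210.6 N·m.
Under the same torque, τ_max = 16T/(πd³) is largest where d is smallest — segment AB (d = 60.8 mm).
τ_max = 16·210.6/(π·(0.0608)³) = 4.772×10^6 Pa.

4.77e6 Pa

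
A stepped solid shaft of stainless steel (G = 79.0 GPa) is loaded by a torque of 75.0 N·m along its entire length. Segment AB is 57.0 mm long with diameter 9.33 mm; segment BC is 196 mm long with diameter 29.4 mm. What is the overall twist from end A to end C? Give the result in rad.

J_AB = π(0.00933)⁴/32 = 7.44×10^-10 m⁴; J_BC = π(0.0294)⁴/32 = 7.33×10^-8 m⁴.
θ = (T/G)·Σ L_i/J_i = (75.00/79.0×10⁹)·(0.0570/7.44×10^-10 + 0.196/7.33×10^-8) = 0.07528 rad.

0.0753 rad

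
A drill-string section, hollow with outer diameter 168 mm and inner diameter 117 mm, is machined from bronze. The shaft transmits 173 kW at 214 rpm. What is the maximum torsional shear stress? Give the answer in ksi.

1.57 ksi

ω = 2π·214/60 = 22.41 rad/s, so T = P/ω = 173×10³ / 22.41 = 7720 N·m.
J = π(d_o⁴ − d_i⁴)/32 = π(0.168⁴ − 0.117⁴)/32 = 5.981×10^-5 m⁴.
τ_max = T·r/J = 7720 × 0.0840 / 5.981×10^-5 = 1.084×10^7 Pa.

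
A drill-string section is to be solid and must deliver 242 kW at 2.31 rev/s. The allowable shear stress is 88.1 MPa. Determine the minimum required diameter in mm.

ω = 2π·2.31 = 14.51 rad/s, so T = P/ω = 242×10³ / 14.51 = 16670 N·m.
For a solid shaft τ_max = 16T/(πd³), so d = (16T/(π τ_allow))^(1/3) = (16·16670/(π·8.81×10^7))^(1/3) = 0.09878 m.

98.8 mm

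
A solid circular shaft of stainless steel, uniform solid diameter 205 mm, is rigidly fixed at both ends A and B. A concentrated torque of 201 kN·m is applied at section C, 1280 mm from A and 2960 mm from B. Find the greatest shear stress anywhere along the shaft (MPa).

With uniform GJ and both ends fixed, compatibility θ_AC = θ_CB gives T_A·a = T_B·b, together with T_A + T_B = T₀.
T_A = T₀·b/(a+b) = 201000·2960/4240 = 140300 N·m; T_B = 60680 N·m.
τ in each portion: τ_AC = 8.30×10^7 Pa, τ_CB = 3.59×10^7 Pa; maximum is in AC.
τ_max = T_AC·r/J = 140300·0.102/1.73×10^-4 = 8.295×10^7 Pa.

83.0 MPa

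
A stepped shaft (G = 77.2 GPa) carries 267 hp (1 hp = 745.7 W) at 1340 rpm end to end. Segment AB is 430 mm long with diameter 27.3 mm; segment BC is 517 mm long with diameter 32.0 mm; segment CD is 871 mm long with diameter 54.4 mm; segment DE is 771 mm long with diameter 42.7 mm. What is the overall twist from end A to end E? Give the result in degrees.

17.1°

ω = 2π·1340/60 = 140.3 rad/s, so T = P/ω = 267×745.7 / 140.3 = 1419 N·m.
J_AB = π(0.0273)⁴/32 = 5.45×10^-8 m⁴; J_BC = π(0.0320)⁴/32 = 1.03×10^-7 m⁴; J_CD = π(0.0544)⁴/32 = 8.60×10^-7 m⁴; J_DE = π(0.0427)⁴/32 = 3.26×10^-7 m⁴.
θ = (T/G)·Σ L_i/J_i = (1419/77.2×10⁹)·(0.430/5.45×10^-8 + 0.517/1.03×10^-7 + 0.871/8.60×10^-7 + 0.771/3.26×10^-7) = 0.2993 rad.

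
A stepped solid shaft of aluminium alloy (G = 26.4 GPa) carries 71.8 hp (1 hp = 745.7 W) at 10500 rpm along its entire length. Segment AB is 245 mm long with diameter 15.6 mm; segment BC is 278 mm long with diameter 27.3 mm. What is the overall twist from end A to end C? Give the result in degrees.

ω = 2π·10500/60 = 1100 rad/s, so T = P/ω = 71.8×745.7 / 1100 = 48.69 N·m.
J_AB = π(0.0156)⁴/32 = 5.81×10^-9 m⁴; J_BC = π(0.0273)⁴/32 = 5.45×10^-8 m⁴.
θ = (T/G)·Σ L_i/J_i = (48.69/26.4×10⁹)·(0.245/5.81×10^-9 + 0.278/5.45×10^-8) = 0.08712 rad.

4.99°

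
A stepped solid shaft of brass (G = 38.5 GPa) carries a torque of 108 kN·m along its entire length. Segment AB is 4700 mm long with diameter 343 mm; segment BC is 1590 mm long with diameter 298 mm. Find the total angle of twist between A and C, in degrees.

J_AB = π(0.343)⁴/32 = 1.36×10^-3 m⁴; J_BC = π(0.298)⁴/32 = 7.74×10^-4 m⁴.
θ = (T/G)·Σ L_i/J_i = (108000/38.5×10⁹)·(4.70/1.36×10^-3 + 1.59/7.74×10^-4) = 0.01546 rad.

0.886°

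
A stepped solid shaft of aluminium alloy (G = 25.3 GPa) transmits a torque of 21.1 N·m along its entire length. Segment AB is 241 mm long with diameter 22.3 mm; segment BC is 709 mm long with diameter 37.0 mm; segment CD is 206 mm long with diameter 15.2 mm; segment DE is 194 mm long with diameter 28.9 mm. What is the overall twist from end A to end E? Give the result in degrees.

2.67°

J_AB = π(0.0223)⁴/32 = 2.43×10^-8 m⁴; J_BC = π(0.0370)⁴/32 = 1.84×10^-7 m⁴; J_CD = π(0.0152)⁴/32 = 5.24×10^-9 m⁴; J_DE = π(0.0289)⁴/32 = 6.85×10^-8 m⁴.
θ = (T/G)·Σ L_i/J_i = (21.10/25.3×10⁹)·(0.241/2.43×10^-8 + 0.709/1.84×10^-7 + 0.206/5.24×10^-9 + 0.194/6.85×10^-8) = 0.04664 rad.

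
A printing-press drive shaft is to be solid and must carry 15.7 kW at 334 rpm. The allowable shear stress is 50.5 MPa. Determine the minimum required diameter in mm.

ω = 2π·334/60 = 34.98 rad/s, so T = P/ω = 15.7×10³ / 34.98 = 448.9 N·m.
For a solid shaft τ_max = 16T/(πd³), so d = (16T/(π τ_allow))^(1/3) = (16·448.9/(π·5.05×10^7))^(1/3) = 0.03564 m.

35.6 mm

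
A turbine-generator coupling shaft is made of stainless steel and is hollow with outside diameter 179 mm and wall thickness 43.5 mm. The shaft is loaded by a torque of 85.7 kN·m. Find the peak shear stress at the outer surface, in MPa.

J = π(d_o⁴ − d_i⁴)/32 = π(0.179⁴ − 0.0920⁴)/32 = 9.376×10^-5 m⁴.
τ_max = T·r/J = 85700 × 0.0895 / 9.376×10^-5 = 8.181×10^7 Pa.

81.8 MPa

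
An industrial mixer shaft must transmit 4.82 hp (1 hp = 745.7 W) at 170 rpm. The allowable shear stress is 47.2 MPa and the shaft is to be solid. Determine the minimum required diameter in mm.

27.9 mm

ω = 2π·170/60 = 17.80 rad/s, so T = P/ω = 4.82×745.7 / 17.80 = 201.9 N·m.
For a solid shaft τ_max = 16T/(πd³), so d = (16T/(π τ_allow))^(1/3) = (16·201.9/(π·4.72×10^7))^(1/3) = 0.02793 m.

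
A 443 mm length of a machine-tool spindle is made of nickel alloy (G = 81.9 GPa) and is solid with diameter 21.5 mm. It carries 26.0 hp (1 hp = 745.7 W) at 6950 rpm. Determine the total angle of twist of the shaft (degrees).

ω = 2π·6950/60 = 727.8 rad/s, so T = P/ω = 26.0×745.7 / 727.8 = 26.64 N·m.
J = πd⁴/32 = π(0.0215)⁴/32 = 2.098×10^-8 m⁴.
θ = T·L/(G·J) = 26.64 × 0.443 / (81.9×10⁹ × 2.098×10^-8) = 6.869×10^-3 rad.

0.394°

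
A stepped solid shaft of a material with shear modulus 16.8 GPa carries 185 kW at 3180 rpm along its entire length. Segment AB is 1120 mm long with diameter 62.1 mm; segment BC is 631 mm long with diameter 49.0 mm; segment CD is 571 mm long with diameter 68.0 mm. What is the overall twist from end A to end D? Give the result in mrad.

ω = 2π·3180/60 = 333.0 rad/s, so T = P/ω = 185×10³ / 333.0 = 555.5 N·m.
J_AB = π(0.0621)⁴/32 = 1.46×10^-6 m⁴; J_BC = π(0.0490)⁴/32 = 5.66×10^-7 m⁴; J_CD = π(0.0680)⁴/32 = 2.10×10^-6 m⁴.
θ = (T/G)·Σ L_i/J_i = (555.5/16.8×10⁹)·(1.12/1.46×10^-6 + 0.631/5.66×10^-7 + 0.571/2.10×10^-6) = 0.07123 rad.

71.2 mrad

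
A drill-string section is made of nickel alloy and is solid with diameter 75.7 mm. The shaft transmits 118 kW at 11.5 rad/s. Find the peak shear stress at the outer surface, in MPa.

120 MPa

ω = 11.5 rad/s, so T = P/ω = 118×10³ / 11.50 = 10260 N·m.
J = πd⁴/32 = π(0.0757)⁴/32 = 3.224×10^-6 m⁴.
τ_max = T·r/J = 10260 × 0.0379 / 3.224×10^-6 = 1.205×10^8 Pa.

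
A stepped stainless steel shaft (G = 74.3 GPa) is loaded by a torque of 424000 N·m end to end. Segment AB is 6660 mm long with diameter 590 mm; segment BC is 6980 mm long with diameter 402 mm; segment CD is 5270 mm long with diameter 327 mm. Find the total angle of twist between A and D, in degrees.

J_AB = π(0.590)⁴/32 = 0.0119 m⁴; J_BC = π(0.402)⁴/32 = 2.56×10^-3 m⁴; J_CD = π(0.327)⁴/32 = 1.12×10^-3 m⁴.
θ = (T/G)·Σ L_i/J_i = (424000/74.3×10⁹)·(6.66/0.0119 + 6.98/2.56×10^-3 + 5.27/1.12×10^-3) = 0.04552 rad.

2.61°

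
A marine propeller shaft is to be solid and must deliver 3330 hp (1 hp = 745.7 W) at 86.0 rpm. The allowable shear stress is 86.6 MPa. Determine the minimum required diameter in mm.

253 mm

ω = 2π·86.0/60 = 9.006 rad/s, so T = P/ω = 3330×745.7 / 9.006 = 275700 N·m.
For a solid shaft τ_max = 16T/(πd³), so d = (16T/(π τ_allow))^(1/3) = (16·275700/(π·8.66×10^7))^(1/3) = 0.2531 m.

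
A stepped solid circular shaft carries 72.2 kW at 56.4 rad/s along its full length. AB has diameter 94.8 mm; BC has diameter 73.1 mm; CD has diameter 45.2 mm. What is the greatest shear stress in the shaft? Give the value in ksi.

ω = 56.4 rad/s, so T = P/ω = 72.2×10³ / 56.40 = 1280 N·m.
Under the same torque, τ_max = 16T/(πd³) is largest where d is smallest — segment CD (d = 45.2 mm).
τ_max = 16·1280/(π·(0.0452)³) = 7.060×10^7 Pa.

10.2 ksi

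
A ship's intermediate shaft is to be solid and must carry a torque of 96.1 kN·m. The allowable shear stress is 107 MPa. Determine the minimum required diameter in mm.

For a solid shaft τ_max = 16T/(πd³), so d = (16T/(π τ_allow))^(1/3) = (16·96100/(π·1.07×10^8))^(1/3) = 0.1660 m.

166 mm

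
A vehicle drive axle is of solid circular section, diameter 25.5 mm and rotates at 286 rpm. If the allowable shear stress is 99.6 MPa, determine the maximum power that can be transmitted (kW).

J = πd⁴/32 = π(0.0255)⁴/32 = 4.151×10^-8 m⁴.
T_max = τ_allow·J/r = 9.96×10^7 × 4.151×10^-8 / 0.0127 = 324.3 N·m.
ω = 2π·286/60 = 29.95 rad/s, so P_max = T_max·ω = 9712 W.

9.71 kW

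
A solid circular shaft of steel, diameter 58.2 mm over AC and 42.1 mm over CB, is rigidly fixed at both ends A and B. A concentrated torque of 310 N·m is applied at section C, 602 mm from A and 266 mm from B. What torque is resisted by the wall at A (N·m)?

191 N·m

Compatibility: T_A·a/J_AC = T_B·b/J_CB with T_A + T_B = T₀.
J_AC = 1.13×10^-6 m⁴, J_CB = 3.08×10^-7 m⁴, so T_A = T₀·(J_AC/a)/((J_AC/a)+(J_CB/b)) = 191.4 N·m, T_B = 118.6 N·m.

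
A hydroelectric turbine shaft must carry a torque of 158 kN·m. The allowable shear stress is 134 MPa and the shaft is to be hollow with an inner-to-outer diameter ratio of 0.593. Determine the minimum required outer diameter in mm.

For a hollow shaft with d_i/d_o = 0.593: τ_max = 16T/(π d_o³ (1−k⁴)), so d_o = [16T/(π τ_allow (1−k⁴))]^(1/3) = [16·158000/(π·1.34×10^8·0.8763)]^(1/3) = 0.1899 m.

190 mm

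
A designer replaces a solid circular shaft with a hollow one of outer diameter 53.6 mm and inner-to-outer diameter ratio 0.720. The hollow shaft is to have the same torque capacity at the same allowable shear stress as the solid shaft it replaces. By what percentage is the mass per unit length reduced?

Equal τ_max and T ⇒ the solid shaft needs d_s³ = d_o³(1−k⁴), so d_s = 53.6·(1−0.720⁴)^(1/3) = 48.29 mm.
Area ratio A_h/A_s = d_o²(1−k²)/d_s² = (1−k²)/(1−k⁴)^(2/3) = 0.5933.
Mass saving = 1 − 0.5933 = 40.7 %.

40.7 %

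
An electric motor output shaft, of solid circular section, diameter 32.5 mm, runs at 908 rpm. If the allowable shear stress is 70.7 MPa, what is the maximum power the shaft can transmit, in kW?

J = πd⁴/32 = π(0.0325)⁴/32 = 1.095×10^-7 m⁴.
T_max = τ_allow·J/r = 7.07×10^7 × 1.095×10^-7 / 0.0163 = 476.5 N·m.
ω = 2π·908/60 = 95.09 rad/s, so P_max = T_max·ω = 4.531×10^4 W.

45.3 kW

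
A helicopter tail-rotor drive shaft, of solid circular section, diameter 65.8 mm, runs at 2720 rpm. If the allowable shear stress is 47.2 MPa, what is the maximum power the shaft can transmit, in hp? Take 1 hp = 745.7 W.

J = πd⁴/32 = π(0.0658)⁴/32 = 1.840×10^-6 m⁴.
T_max = τ_allow·J/r = 4.72×10^7 × 1.840×10^-6 / 0.0329 = 2640 N·m.
ω = 2π·2720/60 = 284.8 rad/s, so P_max = T_max·ω = 7.521×10^5 W.

1010 hp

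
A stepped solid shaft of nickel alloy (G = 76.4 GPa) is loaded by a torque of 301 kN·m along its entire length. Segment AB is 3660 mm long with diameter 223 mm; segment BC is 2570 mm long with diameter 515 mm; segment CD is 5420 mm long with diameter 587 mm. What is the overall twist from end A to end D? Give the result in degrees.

J_AB = π(0.223)⁴/32 = 2.43×10^-4 m⁴; J_BC = π(0.515)⁴/32 = 6.91×10^-3 m⁴; J_CD = π(0.587)⁴/32 = 0.0117 m⁴.
θ = (T/G)·Σ L_i/J_i = (301000/76.4×10⁹)·(3.66/2.43×10^-4 + 2.57/6.91×10^-3 + 5.42/0.0117) = 0.06269 rad.

3.59°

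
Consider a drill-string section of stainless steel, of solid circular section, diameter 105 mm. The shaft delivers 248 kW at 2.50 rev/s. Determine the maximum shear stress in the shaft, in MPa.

69.5 MPa

ω = 2π·2.50 = 15.71 rad/s, so T = P/ω = 248×10³ / 15.71 = 15790 N·m.
J = πd⁴/32 = π(0.105)⁴/32 = 1.193×10^-5 m⁴.
τ_max = T·r/J = 15790 × 0.0525 / 1.193×10^-5 = 6.946×10^7 Pa.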